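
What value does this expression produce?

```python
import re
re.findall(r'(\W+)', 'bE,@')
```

The pattern matches one or more of a non-word character (captured).
Walking the string: at [2:4] match ',@', group 1 = ',@'.
`findall` collects group 1 from the one match (1 total).

[',@']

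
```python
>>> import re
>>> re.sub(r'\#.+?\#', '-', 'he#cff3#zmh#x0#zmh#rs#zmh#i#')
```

'he-zmh-zmh-zmh-'

A non-greedy quantifier consumes as few characters as it can — just enough that the remainder of the pattern still matches from where it stops; whatever follows it matches normally.
Matches: at [2:8] → '#cff3#'; at [11:15] → '#x0#'; at [18:22] → '#rs#'; at [25:28] → '#i#'.
Every occurrence is swapped for '-'.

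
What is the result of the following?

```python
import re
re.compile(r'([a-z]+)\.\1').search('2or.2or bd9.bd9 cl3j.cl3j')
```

None

A backreference is literal: `\1` must see the identical characters the first group matched.
Here no position works, so the call returns None.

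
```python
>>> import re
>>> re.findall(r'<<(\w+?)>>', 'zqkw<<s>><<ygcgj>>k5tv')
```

['s', 'ygcgj']

One capturing group, so `findall` returns just the captured substring from each match — 2 in all.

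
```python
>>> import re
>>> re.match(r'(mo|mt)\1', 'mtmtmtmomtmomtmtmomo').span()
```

`match` is anchored at position 0; if the pattern doesn't fit there, it returns None.
The match spans [0:4] → 'mtmt'.

(0, 4)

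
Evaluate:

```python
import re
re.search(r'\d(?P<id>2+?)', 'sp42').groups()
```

The match spans [2:4] → '42'.
Captured: group 1 = '2'.

('2',)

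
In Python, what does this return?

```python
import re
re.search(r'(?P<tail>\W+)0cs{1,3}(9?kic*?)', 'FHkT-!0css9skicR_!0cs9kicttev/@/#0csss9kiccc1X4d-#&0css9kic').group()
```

This matches one or more of a non-word character (captured as 'tail'); then the literal '0c', then 1 to 3 of a literal 's'; then optionally a literal '9', then the literal 'ki', then zero or more of the literal 'c' (lazy) (captured).
Lazy quantifiers expand one character at a time until the remainder of the pattern can match.
Unlike `match`, `search` isn't anchored — it looks for the pattern anywhere in the string.
The match spans [17:24] → '!0cs9ki'.
Captured: group 1 = '!', group 2 = '9ki'.

'!0cs9ki'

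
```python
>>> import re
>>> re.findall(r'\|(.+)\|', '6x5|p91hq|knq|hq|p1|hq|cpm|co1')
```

['p91hq|knq|hq|p1|hq|cpm']

`findall` collects group 1 from the one match (1 total).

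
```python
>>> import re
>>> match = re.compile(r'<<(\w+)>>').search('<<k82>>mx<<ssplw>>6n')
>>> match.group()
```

'<<k82>>'

The match spans [0:7] → '<<k82>>'.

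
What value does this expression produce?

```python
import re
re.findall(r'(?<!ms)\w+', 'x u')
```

['x', 'u']

The negative lookaround is zero-width — it rules out positions where the adjacent text would match, without consuming anything.
Since nothing is captured, `findall` lists the 2 matched substrings directly.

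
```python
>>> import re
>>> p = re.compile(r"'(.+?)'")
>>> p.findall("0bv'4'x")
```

['4']

Because there's exactly one group, `findall` drops the full match and keeps group 1 from the one hit.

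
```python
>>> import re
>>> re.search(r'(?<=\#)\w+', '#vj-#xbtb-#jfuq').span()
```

Lookahead/lookbehind check context without consuming it, so the matched span excludes the asserted characters.
`re.search` tries every starting position until one works.
The match spans [1:3] → 'vj'.

(1, 3)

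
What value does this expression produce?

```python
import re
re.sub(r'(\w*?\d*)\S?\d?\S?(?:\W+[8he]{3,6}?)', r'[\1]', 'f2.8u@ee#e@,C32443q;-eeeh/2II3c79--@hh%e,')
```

'f2.8u@ee#e@,[C32443]h/2II3c79--@hh%e,'

Pattern: zero or more of a word character (lazy), then zero or more of a digit (captured); then optionally a non-whitespace character; then optionally a digit, then optionally a non-whitespace character; then one or more of a non-word character, then 3 to 6 of one of [8he] (lazy) (non-capturing group).
Because the quantifier is non-greedy, it stops expanding at the earliest point where the rest of the pattern can succeed.
Matches: at [12:24] → 'C32443q;-eee'.
The replacement refers to a captured group, so each match is rewritten using its own captured text.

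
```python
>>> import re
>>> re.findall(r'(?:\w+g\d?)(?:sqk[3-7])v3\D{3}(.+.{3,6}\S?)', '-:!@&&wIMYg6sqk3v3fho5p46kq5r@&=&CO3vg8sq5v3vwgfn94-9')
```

With a single group, `findall` returns only what that group captured — 1 item.

['5p46kq5r@&=&CO3vg8sq5v3vwgfn94-9']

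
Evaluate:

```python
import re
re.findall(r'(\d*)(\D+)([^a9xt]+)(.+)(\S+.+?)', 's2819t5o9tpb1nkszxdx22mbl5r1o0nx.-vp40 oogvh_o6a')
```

[('', 's', '281', '9t5o9tpb1nkszxdx22mbl5r1o0nx.-vp40 oogvh_o', '6a')]

Pattern: zero or more of a digit (captured); then one or more of a non-digit (captured); then one or more of any character except [a9xt] (captured); then one or more of any character (captured); then one or more of a non-whitespace character, then one or more of any character (lazy) (captured).
Matches: at [0:48] match 's2819t5o9tpb1nkszxdx22mbl5r1o0nx.-vp40 oogvh_o6a', groups = ('', 's', '281', '9t5o9tpb1nkszxdx22mbl5r1o0nx.-vp40 oogvh_o', '6a').
With 5 capturing groups, `findall` returns a 5-tuple per match.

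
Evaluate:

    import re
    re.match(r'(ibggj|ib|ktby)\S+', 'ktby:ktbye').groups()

('ktby',)

`match` is anchored at position 0; if the pattern doesn't fit there, it returns None.
The match spans [0:10] → 'ktby:ktbye'.
Captured: group 1 = 'ktby'.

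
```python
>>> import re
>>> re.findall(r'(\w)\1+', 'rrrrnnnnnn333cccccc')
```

['r', 'n', '3', 'c']

After group 1 captures some text, `\1` only succeeds where that same text appears again.
Walking the string: at [0:4] match 'rrrr', group 1 = 'r'; at [4:10] match 'nnnnnn', group 1 = 'n'; at [10:13] match '333', group 1 = '3'; at [13:19] match 'cccccc', group 1 = 'c'.
With a single group, `findall` returns only what that group captured — 4 items.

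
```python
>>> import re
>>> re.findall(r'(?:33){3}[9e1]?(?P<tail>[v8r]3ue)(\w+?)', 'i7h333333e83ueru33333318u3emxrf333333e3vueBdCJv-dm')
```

[('83ue', 'r')]

This matches the literal '33' repeated 3 times, then optionally one of [9e1]; then one of [v8r], then the literal '3ue' (captured as 'tail'); then one or more of a word character (lazy) (captured).
With the lazy modifier that quantifier settles for the fewest repetitions that let the rest of the pattern succeed (the atoms after it are unaffected and can still be greedy).
Scanning left to right: at [3:15] match '333333e83uer', groups = ('83ue', 'r').
2 groups means the one result is a tuple of 2 captured strings — 1 here.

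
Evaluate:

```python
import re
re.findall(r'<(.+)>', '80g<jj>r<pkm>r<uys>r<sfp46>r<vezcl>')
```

One capturing group, so `findall` returns just the captured substring from the one match — 1 in all.

['jj>r<pkm>r<uys>r<sfp46>r<vezcl']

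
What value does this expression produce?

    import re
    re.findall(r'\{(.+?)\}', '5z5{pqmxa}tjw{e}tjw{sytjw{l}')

['pqmxa', 'e', 'sytjw{l']

With the lazy modifier that quantifier settles for the fewest repetitions that let the rest of the pattern succeed (the atoms after it are unaffected and can still be greedy).
Walking the string: at [3:10] match '{pqmxa}', group 1 = 'pqmxa'; at [13:16] match '{e}', group 1 = 'e'; at [19:28] match '{sytjw{l}', group 1 = 'sytjw{l'.
Because there's exactly one group, `findall` drops the full match and keeps group 1 from each hit.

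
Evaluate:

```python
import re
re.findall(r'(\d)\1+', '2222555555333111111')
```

['2', '5', '3', '1']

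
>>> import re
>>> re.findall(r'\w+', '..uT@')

['uT']

`findall` yields the raw match text (1 of them) because the pattern has no groups.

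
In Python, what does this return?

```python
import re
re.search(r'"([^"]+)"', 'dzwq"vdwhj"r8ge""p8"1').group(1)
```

The match spans [4:11] → '"vdwhj"'.
Captured: group 1 = 'vdwhj'.

'vdwhj'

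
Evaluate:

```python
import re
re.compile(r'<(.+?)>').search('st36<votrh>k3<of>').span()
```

Unlike `match`, `search` isn't anchored — it looks for the pattern anywhere in the string.
The match spans [4:11] → '<votrh>'.
Captured: group 1 = 'votrh'.

(4, 11)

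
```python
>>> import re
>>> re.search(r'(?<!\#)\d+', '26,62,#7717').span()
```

The negative lookaround is zero-width — it rules out positions where the adjacent text would match, without consuming anything.
The match spans [0:2] → '26'.

(0, 2)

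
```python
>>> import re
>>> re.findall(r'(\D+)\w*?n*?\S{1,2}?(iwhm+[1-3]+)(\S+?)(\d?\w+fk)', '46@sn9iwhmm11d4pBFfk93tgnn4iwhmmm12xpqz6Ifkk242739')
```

[('@sn', 'iwhmm11', 'd', '4pBFfk93tgnn4iwhmmm12xpqz6Ifk')]

Because the quantifier is non-greedy, it stops expanding at the earliest point where the rest of the pattern can succeed.
`findall` packs the 4 group values into a tuple for every match.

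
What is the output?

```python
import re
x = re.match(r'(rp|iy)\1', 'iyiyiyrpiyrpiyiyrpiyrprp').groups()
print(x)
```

The backreference `\1` re-matches whatever the first group consumed, character for character.
`re.match` only tries the pattern at the start of the string.
The match spans [0:4] → 'iyiy'.
Captured: group 1 = 'iy'.

('iy',)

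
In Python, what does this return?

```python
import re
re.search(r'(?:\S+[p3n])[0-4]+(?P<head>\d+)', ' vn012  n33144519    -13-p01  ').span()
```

(1, 6)

This matches one or more of a non-whitespace character, then one of [p3n] (non-capturing group); then one or more of a character in [0-4]; then one or more of a digit (captured as 'head').
`re.search` tries every starting position until one works.
The match spans [1:6] → 'vn012'.
Captured: group 1 = '2'.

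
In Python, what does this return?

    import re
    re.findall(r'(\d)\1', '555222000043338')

['5', '2', '0', '0', '3']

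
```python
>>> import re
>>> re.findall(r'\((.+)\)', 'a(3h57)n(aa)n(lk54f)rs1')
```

With a single group, `findall` returns only what that group captured — 1 item.

['3h57)n(aa)n(lk54f']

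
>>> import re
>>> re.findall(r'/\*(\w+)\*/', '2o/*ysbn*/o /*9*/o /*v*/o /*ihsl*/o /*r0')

['ysbn', '9', 'v', 'ihsl']

Walking the string: at [2:10] match '/*ysbn*/', group 1 = 'ysbn'; at [12:17] match '/*9*/', group 1 = '9'; at [19:24] match '/*v*/', group 1 = 'v'; at [26:34] match '/*ihsl*/', group 1 = 'ihsl'.
With a single group, `findall` returns only what that group captured — 4 items.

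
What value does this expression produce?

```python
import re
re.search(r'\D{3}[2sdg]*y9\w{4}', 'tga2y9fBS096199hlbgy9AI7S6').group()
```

'tga2y9fBS0'

The pattern matches exactly 3 of a non-digit, then zero or more of one of [2sdg]; then the literal 'y9', then exactly 4 of a word character.
`re.search` tries every starting position until one works.
The match spans [0:10] → 'tga2y9fBS0'.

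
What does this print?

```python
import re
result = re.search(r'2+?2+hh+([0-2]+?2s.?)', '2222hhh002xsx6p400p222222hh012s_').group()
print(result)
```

Pattern: one or more of a literal '2' (lazy); then one or more of the literal '2', then the literal 'h', then one or more of the literal 'h'; then one or more of a character in [0-2] (lazy), then the literal '2s', then optionally any character (captured).
The match spans [19:32] → '222222hh012s_'.

222222hh012s_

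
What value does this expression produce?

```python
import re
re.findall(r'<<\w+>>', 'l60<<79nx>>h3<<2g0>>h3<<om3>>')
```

Walking the string: at [3:11] → '<<79nx>>'; at [13:20] → '<<2g0>>'; at [22:29] → '<<om3>>'.
No capturing groups, so `findall` returns the 3 full match strings.

['<<79nx>>', '<<2g0>>', '<<om3>>']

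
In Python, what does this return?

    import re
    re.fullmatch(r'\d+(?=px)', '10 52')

Because the assertion is zero-width, the text it checks is not consumed and won't appear in the result.
`re.fullmatch` is like wrapping the pattern in `^…$` (in single-line mode).
Here the string isn't matched end-to-end, so the call returns None.

None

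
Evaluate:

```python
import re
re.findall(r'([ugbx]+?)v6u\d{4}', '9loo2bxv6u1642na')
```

['bx']

Pattern: one or more of one of [ugbx] (lazy) (captured); then the literal 'v6u', then exactly 4 of a digit.
Matches: at [5:14] match 'bxv6u1642', group 1 = 'bx'.
With a single group, `findall` returns only what that group captured — 1 item.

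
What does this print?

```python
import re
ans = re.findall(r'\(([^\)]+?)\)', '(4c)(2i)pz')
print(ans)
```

['4c', '2i']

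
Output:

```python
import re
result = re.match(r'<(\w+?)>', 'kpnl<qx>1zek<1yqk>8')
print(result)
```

With `match`, the pattern is implicitly anchored at the beginning.
Here position 0 doesn't satisfy it, so the call returns None.

None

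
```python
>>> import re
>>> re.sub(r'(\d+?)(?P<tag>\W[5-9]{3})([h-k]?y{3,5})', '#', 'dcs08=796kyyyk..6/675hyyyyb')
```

This matches one or more of a digit (lazy) (captured); then a non-word character, then exactly 3 of a character in [5-9] (captured as 'tag'); then optionally a character in [h-k], then 3 to 5 of a literal 'y' (captured).
Matches: at [3:13] → '08=796kyyy'; at [16:26] → '6/675hyyyy'.
Every occurrence is swapped for '#'.

'dcs#k..#b'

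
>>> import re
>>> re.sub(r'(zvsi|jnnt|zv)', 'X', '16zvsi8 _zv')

The regex engine tests alternatives in the order written; an earlier branch that matches wins even if a later one would match more.
`sub` substitutes 'X' at each match site.

'16X8 _X'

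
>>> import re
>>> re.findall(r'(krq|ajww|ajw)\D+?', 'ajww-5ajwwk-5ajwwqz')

Alternation isn't longest-match — the leftmost alternative that fits at this position is chosen.
Walking the string: at [0:5] match 'ajww-', group 1 = 'ajww'; at [6:11] match 'ajwwk', group 1 = 'ajww'; at [13:18] match 'ajwwq', group 1 = 'ajww'.
`findall` collects group 1 from each match (3 total).

['ajww', 'ajww', 'ajww']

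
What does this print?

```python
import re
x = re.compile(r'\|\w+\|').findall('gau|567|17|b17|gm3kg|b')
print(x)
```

['|567|', '|b17|']

Since nothing is captured, `findall` lists the 2 matched substrings directly.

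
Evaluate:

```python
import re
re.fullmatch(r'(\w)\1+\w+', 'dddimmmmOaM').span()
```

`re.fullmatch` is like wrapping the pattern in `^…$` (in single-line mode).
The match spans [0:11] → 'dddimmmmOaM'.

(0, 11)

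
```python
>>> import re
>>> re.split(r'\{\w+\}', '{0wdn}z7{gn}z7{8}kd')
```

['', 'z7', 'z7', 'kd']

Each match becomes a cut point; 4 segments remain.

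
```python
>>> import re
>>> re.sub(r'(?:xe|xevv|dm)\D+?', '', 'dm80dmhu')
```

Every occurrence is swapped for ''.

'dm80u'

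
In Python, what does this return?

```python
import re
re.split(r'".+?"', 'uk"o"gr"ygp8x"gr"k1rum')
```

The `?` after the quantifier makes it lazy — it takes as little as possible before letting the rest of the pattern try.
Matches to split on: at [2:5] → '"o"'; at [7:14] → '"ygp8x"'.
Splitting on the pattern gives 3 pieces.

['uk', 'gr', 'gr"k1rum']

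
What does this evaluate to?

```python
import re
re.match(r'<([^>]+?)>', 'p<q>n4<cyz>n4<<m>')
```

None

`re.match` only tries the pattern at the start of the string.
Here the string doesn't start with a match, so the call returns None.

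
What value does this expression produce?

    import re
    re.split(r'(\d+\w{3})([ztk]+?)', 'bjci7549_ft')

This matches one or more of a digit, then exactly 3 of a word character (captured); then one or more of one of [ztk] (lazy) (captured).
Matches to split on: at [4:11] → '7549_ft'.
The group in the pattern means `split` returns the separators' captures alongside the pieces.

['bjci', '7549_f', 't', '']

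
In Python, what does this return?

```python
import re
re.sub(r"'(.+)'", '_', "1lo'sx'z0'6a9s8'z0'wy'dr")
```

'1lo_dr'

Each match is replaced by '_'.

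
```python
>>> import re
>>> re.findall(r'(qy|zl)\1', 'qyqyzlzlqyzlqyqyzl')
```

The backreference `\1` re-matches whatever the first group consumed, character for character.
Matches: at [0:4] match 'qyqy', group 1 = 'qy'; at [4:8] match 'zlzl', group 1 = 'zl'; at [12:16] match 'qyqy', group 1 = 'qy'.
Because there's exactly one group, `findall` drops the full match and keeps group 1 from each hit.

['qy', 'zl', 'qy']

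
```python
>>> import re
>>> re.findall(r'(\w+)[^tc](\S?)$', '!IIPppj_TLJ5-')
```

Multiple groups make `findall` return tuples — one 2-tuple for the one match.

[('IIPppj_TLJ5', '')]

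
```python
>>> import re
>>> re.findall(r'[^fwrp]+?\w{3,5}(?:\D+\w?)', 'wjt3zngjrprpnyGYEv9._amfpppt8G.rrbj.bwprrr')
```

['jt3zngjrprpnyGYEv9', '._amfpppt8', 'G.rrbj.bwprrr']

This matches one or more of any character except [fwrp] (lazy), then 3 to 5 of a word character; then one or more of a non-digit, then optionally a word character (non-capturing group).
Since nothing is captured, `findall` lists the 3 matched substrings directly.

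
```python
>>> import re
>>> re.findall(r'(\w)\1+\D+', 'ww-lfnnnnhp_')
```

['w']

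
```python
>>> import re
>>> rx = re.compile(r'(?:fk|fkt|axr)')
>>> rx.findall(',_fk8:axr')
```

['fk', 'axr']

Scanning left to right: at [2:4] → 'fk'; at [6:9] → 'axr'.
`findall` yields the raw match text (2 of them) because the pattern has no groups.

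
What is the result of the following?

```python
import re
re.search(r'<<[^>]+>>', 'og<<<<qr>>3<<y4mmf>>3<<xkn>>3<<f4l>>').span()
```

`search` walks the string left to right and returns the first match it finds.
The match spans [2:10] → '<<<<qr>>'.

(2, 10)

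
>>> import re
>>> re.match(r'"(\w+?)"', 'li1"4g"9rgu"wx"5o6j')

`re.match` only tries the pattern at the start of the string.
Here position 0 doesn't satisfy it, so the call returns None.

None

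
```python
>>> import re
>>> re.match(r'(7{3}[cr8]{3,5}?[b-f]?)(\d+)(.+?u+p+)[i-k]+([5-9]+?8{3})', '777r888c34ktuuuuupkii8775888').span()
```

With `match`, the pattern is implicitly anchored at the beginning.
The match spans [0:28] → '777r888c34ktuuuuupkii8775888'.

(0, 28)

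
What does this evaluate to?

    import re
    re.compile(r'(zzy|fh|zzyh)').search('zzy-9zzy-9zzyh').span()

The match spans [0:3] → 'zzy'.

(0, 3)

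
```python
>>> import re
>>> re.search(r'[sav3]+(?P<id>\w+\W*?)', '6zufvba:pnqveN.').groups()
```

This matches one or more of one of [sav3]; then one or more of a word character, then zero or more of a non-word character (lazy) (captured as 'id').
A non-greedy quantifier consumes as few characters as it can — just enough that the remainder of the pattern still matches from where it stops; whatever follows it matches normally.
Unlike `match`, `search` isn't anchored — it looks for the pattern anywhere in the string.
The match spans [4:7] → 'vba'.
Captured: group 1 = 'ba'.

('ba',)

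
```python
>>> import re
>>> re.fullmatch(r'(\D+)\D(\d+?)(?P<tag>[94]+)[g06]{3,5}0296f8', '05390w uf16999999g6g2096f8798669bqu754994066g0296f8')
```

None

Pattern: one or more of a non-digit (captured); then a non-digit; then one or more of a digit (lazy) (captured); then one or more of one of [94] (captured as 'tag'); then 3 to 5 of one of [g06], then the literal '029', then the literal '6f8'.
`re.fullmatch` is like wrapping the pattern in `^…$` (in single-line mode).
Here the pattern can't cover the whole string, so the call returns None.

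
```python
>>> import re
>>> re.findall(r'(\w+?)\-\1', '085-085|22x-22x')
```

The backreference `\1` re-matches whatever the first group consumed, character for character.
Matches: at [0:7] match '085-085', group 1 = '085'; at [8:15] match '22x-22x', group 1 = '22x'.
With a single group, `findall` returns only what that group captured — 2 items.

['085', '22x']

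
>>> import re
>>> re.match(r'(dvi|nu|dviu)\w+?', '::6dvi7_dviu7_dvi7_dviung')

None

`re.match` won't scan ahead — the pattern has to work from the very first character.
Here the string doesn't start with a match, so the call returns None.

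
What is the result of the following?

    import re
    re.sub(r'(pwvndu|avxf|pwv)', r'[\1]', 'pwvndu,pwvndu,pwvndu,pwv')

'[pwvndu],[pwvndu],[pwvndu],[pwv]'

Alternation tries branches left to right and keeps the first one that lets the overall match succeed at that position.
Each match is replaced using the text its own group 1 captured.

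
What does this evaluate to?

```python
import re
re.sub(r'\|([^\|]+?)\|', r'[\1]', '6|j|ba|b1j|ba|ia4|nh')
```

'6[j]ba[b1j]ba[ia4]nh'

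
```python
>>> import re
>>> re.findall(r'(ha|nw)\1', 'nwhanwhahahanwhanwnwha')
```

The backreference `\1` re-matches whatever the first group consumed, character for character.
With a single group, `findall` returns only what that group captured — 2 items.

['ha', 'nw']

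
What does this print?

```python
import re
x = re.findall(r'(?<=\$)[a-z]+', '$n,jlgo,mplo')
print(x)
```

['n']

The `(?=…)`/`(?<=…)` assertion just peeks at neighbouring text; it doesn't advance the match position.
`findall` yields the raw match text (1 of them) because the pattern has no groups.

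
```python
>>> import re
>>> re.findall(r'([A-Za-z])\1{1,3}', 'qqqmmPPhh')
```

The backreference `\1` re-matches whatever the first group consumed, character for character.
Because there's exactly one group, `findall` drops the full match and keeps group 1 from each hit.

['q', 'm', 'P', 'h']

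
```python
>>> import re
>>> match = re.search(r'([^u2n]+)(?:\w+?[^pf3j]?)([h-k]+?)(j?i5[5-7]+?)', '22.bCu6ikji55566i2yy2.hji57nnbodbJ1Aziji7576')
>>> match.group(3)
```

'ji55'

The pattern matches one or more of any character except [u2n] (captured); then one or more of a word character (lazy), then optionally any character except [pf3j] (non-capturing group); then one or more of a character in [h-k] (lazy) (captured); then optionally a literal 'j', then the literal 'i5', then one or more of a character in [5-7] (lazy) (captured).
Because the quantifier is non-greedy, it stops expanding at the earliest point where the rest of the pattern can succeed.
`re.search` tries every starting position until one works.
The match spans [2:13] → '.bCu6ikji55'.
Captured: group 1 = '.bC', group 2 = 'ik', group 3 = 'ji55'.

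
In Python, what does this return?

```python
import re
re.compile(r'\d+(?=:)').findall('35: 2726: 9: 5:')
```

['35', '2726', '9', '5']

The `(?=…)`/`(?<=…)` assertion just peeks at neighbouring text; it doesn't advance the match position.
Matches: at [0:2] → '35'; at [4:8] → '2726'; at [10:11] → '9'; at [13:14] → '5'.
With no groups in the pattern, `findall` gives back each whole match — 4 here.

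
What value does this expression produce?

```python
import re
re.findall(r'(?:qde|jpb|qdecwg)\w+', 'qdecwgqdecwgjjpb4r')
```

['qdecwgqdecwgjjpb4r']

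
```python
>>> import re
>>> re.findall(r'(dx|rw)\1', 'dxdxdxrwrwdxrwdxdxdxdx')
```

`\1` has to match the exact text group 1 already captured.
Walking the string: at [0:4] match 'dxdx', group 1 = 'dx'; at [6:10] match 'rwrw', group 1 = 'rw'; at [14:18] match 'dxdx', group 1 = 'dx'; at [18:22] match 'dxdx', group 1 = 'dx'.
Because there's exactly one group, `findall` drops the full match and keeps group 1 from each hit.

['dx', 'rw', 'dx', 'dx']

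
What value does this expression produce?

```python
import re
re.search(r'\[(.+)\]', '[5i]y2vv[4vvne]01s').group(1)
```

'5i]y2vv[4vvne'

Unlike `match`, `search` isn't anchored — it looks for the pattern anywhere in the string.
The match spans [0:15] → '[5i]y2vv[4vvne]'.
Captured: group 1 = '5i]y2vv[4vvne'.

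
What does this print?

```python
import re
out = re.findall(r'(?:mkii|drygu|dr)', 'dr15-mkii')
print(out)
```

With no groups in the pattern, `findall` gives back each whole match — 2 here.

['dr', 'mkii']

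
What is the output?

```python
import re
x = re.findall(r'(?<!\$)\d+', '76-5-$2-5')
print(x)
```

['76', '5', '5']

The negative lookahead/lookbehind blocks any match where the forbidden context is present.
Walking the string: at [0:2] → '76'; at [3:4] → '5'; at [8:9] → '5'.
With no groups in the pattern, `findall` gives back each whole match — 3 here.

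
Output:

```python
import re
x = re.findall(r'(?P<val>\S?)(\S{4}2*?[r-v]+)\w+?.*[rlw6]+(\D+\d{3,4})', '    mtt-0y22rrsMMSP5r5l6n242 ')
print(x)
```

3 groups means the one result is a tuple of 3 captured strings — 1 here.

[('t', 't-0y22rrs', 'n242')]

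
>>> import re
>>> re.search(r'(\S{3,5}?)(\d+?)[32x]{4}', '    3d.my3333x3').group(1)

Pattern: 3 to 5 of a non-whitespace character (lazy) (captured); then one or more of a digit (lazy) (captured); then exactly 4 of one of [32x].
With the lazy modifier that quantifier settles for the fewest repetitions that let the rest of the pattern succeed (the atoms after it are unaffected and can still be greedy).
`re.search` scans for the first position where the pattern succeeds.
The match spans [4:14] → '3d.my3333x'.
Captured: group 1 = '3d.my', group 2 = '3'.

'3d.my'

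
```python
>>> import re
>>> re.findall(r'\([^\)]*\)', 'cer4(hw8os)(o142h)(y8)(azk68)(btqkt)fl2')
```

Matches: at [4:11] → '(hw8os)'; at [11:18] → '(o142h)'; at [18:22] → '(y8)'; at [22:29] → '(azk68)'; at [29:36] → '(btqkt)'.
With no groups in the pattern, `findall` gives back each whole match — 5 here.

['(hw8os)', '(o142h)', '(y8)', '(azk68)', '(btqkt)']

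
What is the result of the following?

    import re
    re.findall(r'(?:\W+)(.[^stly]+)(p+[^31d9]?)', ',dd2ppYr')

Pattern: one or more of a non-word character (non-capturing group); then any character, then one or more of any character except [stly] (captured); then one or more of a literal 'p', then optionally any character except [31d9] (captured).
2 groups means the one result is a tuple of 2 captured strings — 1 here.

[('dd2p', 'pY')]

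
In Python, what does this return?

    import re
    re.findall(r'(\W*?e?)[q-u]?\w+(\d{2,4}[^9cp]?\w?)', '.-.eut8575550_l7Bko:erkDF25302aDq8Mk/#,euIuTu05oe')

[('.-.e', '50_l'), (':e', '02aD'), ('/#,e', '05oe')]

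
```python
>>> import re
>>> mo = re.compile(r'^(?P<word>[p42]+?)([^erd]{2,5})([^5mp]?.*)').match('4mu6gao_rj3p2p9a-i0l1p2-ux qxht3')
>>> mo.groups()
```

('4', 'mu6ga', 'o_rj3p2p9a-i0l1p2-ux qxht3')

The pattern matches anchored at the start of the string; then one or more of one of [p42] (lazy) (captured as 'word'); then 2 to 5 of any character except [erd] (captured); then optionally any character except [5mp], then zero or more of any character (captured).
`re.match` won't scan ahead — the pattern has to work from the very first character.
The match spans [0:32] → '4mu6gao_rj3p2p9a-i0l1p2-ux qxht3'.
Captured: group 1 = '4', group 2 = 'mu6ga', group 3 = 'o_rj3p2p9a-i0l1p2-ux qxht3'.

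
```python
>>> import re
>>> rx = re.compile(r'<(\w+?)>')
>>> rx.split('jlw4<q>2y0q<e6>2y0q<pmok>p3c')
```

Matches to split on: at [4:7] → '<q>'; at [11:15] → '<e6>'; at [19:25] → '<pmok>'.
`re.split` interleaves the captured-group text with the surrounding fragments.

['jlw4', 'q', '2y0q', 'e6', '2y0q', 'pmok', 'p3c']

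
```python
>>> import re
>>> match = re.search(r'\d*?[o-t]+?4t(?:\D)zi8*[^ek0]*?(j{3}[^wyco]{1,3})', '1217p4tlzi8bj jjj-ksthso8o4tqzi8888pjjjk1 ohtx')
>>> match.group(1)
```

'jjj-ks'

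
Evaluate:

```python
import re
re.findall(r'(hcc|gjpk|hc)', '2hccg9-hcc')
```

`|` is ordered: at each position the engine commits to the first alternative that works.
Because there's exactly one group, `findall` drops the full match and keeps group 1 from each hit.

['hcc', 'hcc']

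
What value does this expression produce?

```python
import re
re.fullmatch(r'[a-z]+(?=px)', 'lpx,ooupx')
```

Lookahead/lookbehind check context without consuming it, so the matched span excludes the asserted characters.
`fullmatch` succeeds only if the pattern covers the string from start to end.
Here the string isn't matched end-to-end, so the call returns None.

None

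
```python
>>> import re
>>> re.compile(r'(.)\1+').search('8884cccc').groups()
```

('8',)

The match spans [0:3] → '888'.
Captured: group 1 = '8'.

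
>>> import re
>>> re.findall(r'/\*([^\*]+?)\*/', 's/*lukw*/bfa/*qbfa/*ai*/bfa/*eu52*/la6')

`findall` collects group 1 from each match (3 total).

['lukw', 'ai', 'eu52']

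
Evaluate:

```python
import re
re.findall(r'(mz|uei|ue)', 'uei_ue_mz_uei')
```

['uei', 'ue', 'mz', 'uei']

Alternation tries branches left to right and keeps the first one that lets the overall match succeed at that position.
Matches: at [0:3] match 'uei', group 1 = 'uei'; at [4:6] match 'ue', group 1 = 'ue'; at [7:9] match 'mz', group 1 = 'mz'; at [10:13] match 'uei', group 1 = 'uei'.
One capturing group, so `findall` returns just the captured substring from each match — 4 in all.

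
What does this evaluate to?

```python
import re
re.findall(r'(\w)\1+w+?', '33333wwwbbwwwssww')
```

After group 1 captures some text, `\1` only succeeds where that same text appears again.
Walking the string: at [0:6] match '33333w', group 1 = '3'; at [8:11] match 'bbw', group 1 = 'b'; at [13:16] match 'ssw', group 1 = 's'.
`findall` collects group 1 from each match (3 total).

['3', 'b', 's']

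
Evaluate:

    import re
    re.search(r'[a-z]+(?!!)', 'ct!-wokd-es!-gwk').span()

The negative lookaround is zero-width — it rules out positions where the adjacent text would match, without consuming anything.
`re.search` scans for the first position where the pattern succeeds.
The match spans [0:1] → 'c'.

(0, 1)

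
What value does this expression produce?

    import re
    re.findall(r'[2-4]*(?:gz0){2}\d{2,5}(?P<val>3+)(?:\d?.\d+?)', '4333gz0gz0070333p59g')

Pattern: zero or more of a character in [2-4]; then the literal 'gz0' repeated 2 times, then 2 to 5 of a digit; then one or more of a literal '3' (captured as 'val'); then optionally a digit, then any character, then one or more of a digit (lazy) (non-capturing group).
Scanning left to right: at [0:18] match '4333gz0gz0070333p5', group 1 = '3'.
Because there's exactly one group, `findall` drops the full match and keeps group 1 from the one hit.

['3']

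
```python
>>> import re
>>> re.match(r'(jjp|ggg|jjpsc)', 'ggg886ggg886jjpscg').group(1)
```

`re.match` only tries the pattern at the start of the string.
The match spans [0:3] → 'ggg'.
Captured: group 1 = 'ggg'.

'ggg'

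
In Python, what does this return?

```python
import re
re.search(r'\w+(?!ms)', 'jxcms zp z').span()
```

(0, 5)

`(?!…)`/`(?<!…)` only lets a position through if the neighbouring text does NOT match; no characters are consumed.
The match spans [0:5] → 'jxcms'.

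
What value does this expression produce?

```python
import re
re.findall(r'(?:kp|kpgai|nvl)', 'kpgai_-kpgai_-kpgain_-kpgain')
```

['kp', 'kp', 'kp', 'kp']

Alternation tries branches left to right and keeps the first one that lets the overall match succeed at that position.
`findall` yields the raw match text (4 of them) because the pattern has no groups.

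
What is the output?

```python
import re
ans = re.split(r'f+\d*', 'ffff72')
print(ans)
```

['', '']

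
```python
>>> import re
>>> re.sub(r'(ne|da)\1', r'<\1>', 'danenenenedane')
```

`\1` is not a pattern — it's the concrete string captured by group 1, re-applied verbatim.
`\1` in the replacement pulls in group 1's text for each match.

'da<ne><ne>dane'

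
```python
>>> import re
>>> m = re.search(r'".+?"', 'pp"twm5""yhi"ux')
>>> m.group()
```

'"twm5"'

The match spans [2:8] → '"twm5"'.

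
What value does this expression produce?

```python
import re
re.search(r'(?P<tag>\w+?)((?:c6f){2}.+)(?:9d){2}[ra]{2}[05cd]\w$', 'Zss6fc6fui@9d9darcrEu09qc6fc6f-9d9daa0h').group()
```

'9d9darcrEu09qc6fc6f-9d9daa0h'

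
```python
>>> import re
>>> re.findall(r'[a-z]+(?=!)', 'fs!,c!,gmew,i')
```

['fs', 'c']

The positive lookaround only admits positions where the adjacent text matches; those characters stay outside the span.
Scanning left to right: at [0:2] → 'fs'; at [4:5] → 'c'.
With no groups in the pattern, `findall` gives back each whole match — 2 here.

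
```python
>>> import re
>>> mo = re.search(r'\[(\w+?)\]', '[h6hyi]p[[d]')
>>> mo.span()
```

(0, 7)

`re.search` tries every starting position until one works.
The match spans [0:7] → '[h6hyi]'.
Captured: group 1 = 'h6hyi'.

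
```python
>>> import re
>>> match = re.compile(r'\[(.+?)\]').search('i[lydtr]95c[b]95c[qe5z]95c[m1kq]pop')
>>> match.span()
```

A non-greedy quantifier consumes as few characters as it can — just enough that the remainder of the pattern still matches from where it stops; whatever follows it matches normally.
The match spans [1:8] → '[lydtr]'.

(1, 8)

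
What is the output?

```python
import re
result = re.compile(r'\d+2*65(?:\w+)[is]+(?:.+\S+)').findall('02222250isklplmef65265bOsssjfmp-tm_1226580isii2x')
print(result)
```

['65265bOsssjfmp-tm_1226580isii2x']

The pattern matches one or more of a digit, then zero or more of the literal '2', then the literal '65'; then one or more of a word character (non-capturing group); then one or more of one of [is]; then one or more of any character, then one or more of a non-whitespace character (non-capturing group).
With no groups in the pattern, `findall` gives back each whole match — 1 here.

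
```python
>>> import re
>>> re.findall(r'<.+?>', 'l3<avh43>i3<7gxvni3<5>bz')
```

The `?` after the quantifier makes it lazy — it takes as little as possible before letting the rest of the pattern try.
Matches: at [2:9] → '<avh43>'; at [11:22] → '<7gxvni3<5>'.
Since nothing is captured, `findall` lists the 2 matched substrings directly.

['<avh43>', '<7gxvni3<5>']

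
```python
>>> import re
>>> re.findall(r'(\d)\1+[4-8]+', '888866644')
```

['8']

`\1` is not a pattern — it's the concrete string captured by group 1, re-applied verbatim.
Matches: at [0:9] match '888866644', group 1 = '8'.
One capturing group, so `findall` returns just the captured substring from the one match — 1 in all.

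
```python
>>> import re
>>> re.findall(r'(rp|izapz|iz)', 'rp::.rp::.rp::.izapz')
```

Alternation isn't longest-match — the leftmost alternative that fits at this position is chosen.
Because there's exactly one group, `findall` drops the full match and keeps group 1 from each hit.

['rp', 'rp', 'rp', 'izapz']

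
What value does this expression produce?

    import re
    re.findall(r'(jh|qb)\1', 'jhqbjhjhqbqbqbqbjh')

['jh', 'qb', 'qb']

The backreference `\1` re-matches whatever the first group consumed, character for character.
Scanning left to right: at [4:8] match 'jhjh', group 1 = 'jh'; at [8:12] match 'qbqb', group 1 = 'qb'; at [12:16] match 'qbqb', group 1 = 'qb'.
`findall` collects group 1 from each match (3 total).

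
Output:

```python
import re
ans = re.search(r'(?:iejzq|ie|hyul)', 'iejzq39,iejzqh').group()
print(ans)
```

iejzq

Alternation isn't longest-match — the leftmost alternative that fits at this position is chosen.
`re.search` scans for the first position where the pattern succeeds.
The match spans [0:5] → 'iejzq'.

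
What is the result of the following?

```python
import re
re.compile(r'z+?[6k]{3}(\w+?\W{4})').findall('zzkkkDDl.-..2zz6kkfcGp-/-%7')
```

['DDl.-..', 'fcGp-/-%']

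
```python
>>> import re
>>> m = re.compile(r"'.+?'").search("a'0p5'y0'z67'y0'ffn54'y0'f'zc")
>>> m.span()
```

(1, 6)

With the lazy modifier that quantifier settles for the fewest repetitions that let the rest of the pattern succeed (the atoms after it are unaffected and can still be greedy).
Unlike `match`, `search` isn't anchored — it looks for the pattern anywhere in the string.
The match spans [1:6] → "'0p5'".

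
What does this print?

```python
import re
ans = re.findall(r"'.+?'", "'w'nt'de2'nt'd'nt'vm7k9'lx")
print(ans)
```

["'w'", "'de2'", "'d'", "'vm7k9'"]

With the lazy modifier that quantifier settles for the fewest repetitions that let the rest of the pattern succeed (the atoms after it are unaffected and can still be greedy).
`findall` yields the raw match text (4 of them) because the pattern has no groups.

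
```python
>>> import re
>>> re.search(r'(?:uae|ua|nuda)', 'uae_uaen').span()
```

(0, 3)

Alternation isn't longest-match — the leftmost alternative that fits at this position is chosen.
`re.search` scans for the first position where the pattern succeeds.
The match spans [0:3] → 'uae'.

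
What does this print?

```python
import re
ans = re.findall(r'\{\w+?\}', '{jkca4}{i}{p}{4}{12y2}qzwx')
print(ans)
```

Scanning left to right: at [0:7] → '{jkca4}'; at [7:10] → '{i}'; at [10:13] → '{p}'; at [13:16] → '{4}'; at [16:22] → '{12y2}'.
No capturing groups, so `findall` returns the 5 full match strings.

['{jkca4}', '{i}', '{p}', '{4}', '{12y2}']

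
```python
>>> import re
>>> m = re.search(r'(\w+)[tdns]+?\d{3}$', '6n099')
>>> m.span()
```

(0, 5)

Pattern: one or more of a word character (captured); then one or more of one of [tdns] (lazy), then exactly 3 of a digit; then anchored at the end.
`search` walks the string left to right and returns the first match it finds.
The match spans [0:5] → '6n099'.
Captured: group 1 = '6'.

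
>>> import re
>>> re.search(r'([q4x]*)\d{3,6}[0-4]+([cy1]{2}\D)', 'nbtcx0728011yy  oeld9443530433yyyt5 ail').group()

The pattern matches zero or more of one of [q4x] (captured); then 3 to 6 of a digit, then one or more of a character in [0-4]; then exactly 2 of one of [cy1], then a non-digit (captured).
The match spans [4:15] → 'x0728011yy '.

'x0728011yy '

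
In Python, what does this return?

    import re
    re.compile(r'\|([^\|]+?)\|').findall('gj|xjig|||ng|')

Walking the string: at [2:8] match '|xjig|', group 1 = 'xjig'; at [9:13] match '|ng|', group 1 = 'ng'.
`findall` collects group 1 from each match (2 total).

['xjig', 'ng']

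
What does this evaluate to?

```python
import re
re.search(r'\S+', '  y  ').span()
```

(2, 3)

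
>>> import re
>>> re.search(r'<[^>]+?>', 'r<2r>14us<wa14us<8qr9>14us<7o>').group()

'<2r>'

`re.search` tries every starting position until one works.
The match spans [1:5] → '<2r>'.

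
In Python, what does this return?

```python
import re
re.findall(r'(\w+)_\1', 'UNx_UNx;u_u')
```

['UNx', 'u']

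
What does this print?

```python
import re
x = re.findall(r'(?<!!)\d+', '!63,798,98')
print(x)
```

The negative lookahead/lookbehind blocks any match where the forbidden context is present.
No capturing groups, so `findall` returns the 3 full match strings.

['3', '798', '98']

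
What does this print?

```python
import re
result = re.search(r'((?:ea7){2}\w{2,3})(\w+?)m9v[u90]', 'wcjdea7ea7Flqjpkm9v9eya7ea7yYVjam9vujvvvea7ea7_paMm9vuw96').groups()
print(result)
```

('ea7ea7Flq', 'jpk')

Pattern: the literal 'ea7' repeated 2 times, then 2 to 3 of a word character (captured); then one or more of a word character (lazy) (captured); then the literal 'm9v', then one of [u90].
`search` walks the string left to right and returns the first match it finds.
The match spans [4:20] → 'ea7ea7Flqjpkm9v9'.
Captured: group 1 = 'ea7ea7Flq', group 2 = 'jpk'.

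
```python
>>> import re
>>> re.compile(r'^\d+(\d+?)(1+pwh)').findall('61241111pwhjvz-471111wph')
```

The pattern matches anchored at the start of the string; then one or more of a digit; then one or more of a digit (lazy) (captured); then one or more of a literal '1', then the literal 'pwh' (captured).
Walking the string: at [0:11] match '61241111pwh', groups = ('1', '1pwh').
`findall` packs the 2 group values into a tuple for every match.

[('1', '1pwh')]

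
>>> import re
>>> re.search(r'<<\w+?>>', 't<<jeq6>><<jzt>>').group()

'<<jeq6>>'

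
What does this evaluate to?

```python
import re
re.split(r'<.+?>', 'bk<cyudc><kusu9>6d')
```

['bk', '', '6d']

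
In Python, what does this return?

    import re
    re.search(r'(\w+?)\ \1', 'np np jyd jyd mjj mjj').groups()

The backreference `\1` re-matches whatever the first group consumed, character for character.
`re.search` tries every starting position until one works.
The match spans [0:5] → 'np np'.
Captured: group 1 = 'np'.

('np',)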